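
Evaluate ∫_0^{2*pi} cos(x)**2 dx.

pi

Use the identity cos^2(x) = (1 + cos(2*x))/2.
An antiderivative is F(x) = x/2 + sin(2*x)/4.
Then F(2*pi) - F(0) = (pi) - (0) = pi.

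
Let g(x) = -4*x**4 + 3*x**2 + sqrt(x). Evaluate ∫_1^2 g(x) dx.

-277/15 + 4*sqrt(2)/3

By the power rule, an antiderivative is F(x) = -4*x**5/5 + 2*x**(3/2)/3 + x**3.
Then F(2) - F(1) = (-88/5 + 4*sqrt(2)/3) - (13/15) = -277/15 + 4*sqrt(2)/3.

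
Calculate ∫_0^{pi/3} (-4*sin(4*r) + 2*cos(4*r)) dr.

An antiderivative is F(r) = sin(4*r)/2 + cos(4*r).
Then F(pi/3) - F(0) = (-1/2 - sqrt(3)/4) - (1) = -3/2 - sqrt(3)/4.

-3/2 - sqrt(3)/4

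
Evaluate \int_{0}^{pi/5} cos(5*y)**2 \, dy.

Use the identity cos^2(5*y) = (1 + cos(10*y))/2.
An antiderivative is F(y) = y/2 + sin(10*y)/20.
Then F(pi/5) - F(0) = (pi/10) - (0) = pi/10.

pi/10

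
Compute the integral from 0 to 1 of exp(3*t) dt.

An antiderivative is F(t) = exp(3*t)/3.
Then F(1) - F(0) = (exp(3)/3) - (1/3) = -1/3 + exp(3)/3.

-1/3 + exp(3)/3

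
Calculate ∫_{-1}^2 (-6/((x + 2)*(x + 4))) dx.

-log(8)

Factor the denominator: x**2 + 6*x + 8 = (x + 4)(x + 2).
Partial fractions: -6/((x + 2)*(x + 4)) = 3/(x + 4) - 3/(x + 2).
An antiderivative is F(x) = -3*log(x + 2) + 3*log(x + 4).
Then F(2) - F(-1) = (log(27/8)) - (log(27)) = -log(8).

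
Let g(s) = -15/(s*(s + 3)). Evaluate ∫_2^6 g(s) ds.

Factor the denominator: s**2 + 3*s = (s + 3)s.
Partial fractions: -15/(s*(s + 3)) = 5/(s + 3) - 5/s.
An antiderivative is F(s) = -5*log(s) + 5*log(s + 3).
Then F(6) - F(2) = (-5*log(2) + 5*log(3)) - (-5*log(2) + 5*log(5)) = -5*log(5) + 5*log(3).

-5*log(5) + 5*log(3)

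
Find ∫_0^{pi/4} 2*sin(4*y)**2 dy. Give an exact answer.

pi/4

Use the identity sin^2(4*y) = (1 - cos(8*y))/2.
An antiderivative is F(y) = y - sin(8*y)/8.
Then F(pi/4) - F(0) = (pi/4) - (0) = pi/4.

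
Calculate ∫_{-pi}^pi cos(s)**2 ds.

pi

Use the identity cos^2(s) = (1 + cos(2*s))/2.
An antiderivative is F(s) = s/2 + sin(2*s)/4.
Then F(pi) - F(-pi) = (pi/2) - (-pi/2) = pi.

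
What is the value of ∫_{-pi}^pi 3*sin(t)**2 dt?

3*pi

Use the identity sin^2(t) = (1 - cos(2*t))/2.
An antiderivative is F(t) = 3*t/2 - 3*sin(2*t)/4.
Then F(pi) - F(-pi) = (3*pi/2) - (-3*pi/2) = 3*pi.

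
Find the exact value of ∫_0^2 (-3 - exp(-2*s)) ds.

An antiderivative is F(s) = -3*s + exp(-2*s)/2.
Then F(2) - F(0) = (-6 + exp(-4)/2) - (1/2) = -13/2 + exp(-4)/2.

-13/2 + exp(-4)/2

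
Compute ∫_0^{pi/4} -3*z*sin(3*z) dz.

sqrt(2)*(-3*pi - 4)/24

Integrate by parts once (u = z, dv = -3*sin(3*z) dz).
An antiderivative is F(z) = z*cos(3*z) - sin(3*z)/3.
Then F(pi/4) - F(0) = (sqrt(2)*(-3*pi - 4)/24) - (0) = sqrt(2)*(-3*pi - 4)/24.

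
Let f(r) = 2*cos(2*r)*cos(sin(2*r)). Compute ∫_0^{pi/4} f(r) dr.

Let u = sin(2*r), so du = 2*cos(2*r) dr. When r = 0, u = 0; when r = pi/4, u = 1.
The integral becomes ∫ cos(u) du from 0 to 1, with antiderivative sin(u).
Back in r: F(r) = sin(sin(2*r)).
Then F(pi/4) - F(0) = (sin(1)) - (0) = sin(1).

sin(1)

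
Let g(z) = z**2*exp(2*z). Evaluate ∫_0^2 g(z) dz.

-1/4 + 5*exp(4)/4

Integrate by parts twice (u = z^2, dv = exp(2*z) dz).
An antiderivative is F(z) = (2*z**2 - 2*z + 1)*exp(2*z)/4.
Then F(2) - F(0) = (5*exp(4)/4) - (1/4) = -1/4 + 5*exp(4)/4.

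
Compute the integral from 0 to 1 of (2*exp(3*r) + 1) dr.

1/3 + 2*exp(3)/3

An antiderivative is F(r) = 2*exp(3*r)/3 + r.
Then F(1) - F(0) = (1 + 2*exp(3)/3) - (2/3) = 1/3 + 2*exp(3)/3.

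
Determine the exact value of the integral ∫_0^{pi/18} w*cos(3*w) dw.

-1/9 + pi/108 + sqrt(3)/18

Integrate by parts once (u = w, dv = cos(3*w) dw).
An antiderivative is F(w) = w*sin(3*w)/3 + cos(3*w)/9.
Then F(pi/18) - F(0) = (pi/108 + sqrt(3)/18) - (1/9) = -1/9 + pi/108 + sqrt(3)/18.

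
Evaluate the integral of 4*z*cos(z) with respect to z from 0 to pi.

-8

Integrate by parts once (u = z, dv = 4*cos(z) dz).
An antiderivative is F(z) = 4*z*sin(z) + 4*cos(z).
Then F(pi) - F(0) = (-4) - (4) = -8.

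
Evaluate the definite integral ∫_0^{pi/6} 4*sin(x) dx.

4 - 2*sqrt(3)

An antiderivative is F(x) = -4*cos(x).
Then F(pi/6) - F(0) = (-2*sqrt(3)) - (-4) = 4 - 2*sqrt(3).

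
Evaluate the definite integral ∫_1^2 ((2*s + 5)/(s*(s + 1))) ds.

Factor the denominator: s**2 + s = (s + 1)s.
Partial fractions: (2*s + 5)/(s*(s + 1)) = -3/(s + 1) + 5/s.
An antiderivative is F(s) = 5*log(s) - 3*log(s + 1).
Then F(2) - F(1) = (log(32/27)) - (-log(8)) = -3*log(3) + 8*log(2).

-3*log(3) + 8*log(2)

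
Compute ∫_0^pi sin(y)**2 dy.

Use the identity sin^2(y) = (1 - cos(2*y))/2.
An antiderivative is F(y) = y/2 - sin(2*y)/4.
Then F(pi) - F(0) = (pi/2) - (0) = pi/2.

pi/2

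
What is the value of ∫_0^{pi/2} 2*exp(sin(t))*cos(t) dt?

Let u = sin(t), so du = cos(t) dt. When t = 0, u = 0; when t = pi/2, u = 1.
The integral becomes 2·∫ exp(u) du from 0 to 1, with antiderivative 2*exp(u).
Back in t: F(t) = 2*exp(sin(t)).
Then F(pi/2) - F(0) = (2*E) - (2) = -2 + 2*E.

-2 + 2*E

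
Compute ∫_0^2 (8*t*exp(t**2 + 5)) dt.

Let u = t**2 + 5, so du = 2*t dt. When t = 0, u = 5; when t = 2, u = 9.
The integral becomes 4·∫ exp(u) du from 5 to 9, with antiderivative 4*exp(u).
Back in t: F(t) = 4*exp(t**2 + 5).
Then F(2) - F(0) = (4*exp(9)) - (4*exp(5)) = -4*(1 - exp(4))*exp(5).

-4*(1 - exp(4))*exp(5)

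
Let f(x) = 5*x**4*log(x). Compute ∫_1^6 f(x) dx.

-1555 + 7776*log(2) + 7776*log(3)

Integrate by parts once (u = ln x, dv = 5*x**4 dx).
An antiderivative is F(x) = x**5*(5*log(x) - 1)/5.
Then F(6) - F(1) = (-7776/5 + 7776*log(2) + 7776*log(3)) - (-1/5) = -1555 + 7776*log(2) + 7776*log(3).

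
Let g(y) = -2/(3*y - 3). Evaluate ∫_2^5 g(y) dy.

-4*log(2)/3

An antiderivative is F(y) = -2*log(3*y - 3)/3.
Then F(5) - F(2) = (-2*log(12)/3) - (-2*log(3)/3) = -4*log(2)/3.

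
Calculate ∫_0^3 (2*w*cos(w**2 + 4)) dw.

Let u = w**2 + 4, so du = 2*w dw. When w = 0, u = 4; when w = 3, u = 13.
The integral becomes ∫ cos(u) du from 4 to 13, with antiderivative sin(u).
Back in w: F(w) = sin(w**2 + 4).
Then F(3) - F(0) = (sin(13)) - (sin(4)) = sin(13) - sin(4).

sin(13) - sin(4)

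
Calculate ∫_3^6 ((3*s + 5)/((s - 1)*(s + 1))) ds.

Factor the denominator: s**2 - 1 = (s + 1)(s - 1).
Partial fractions: (3*s + 5)/((s - 1)*(s + 1)) = -1/(s + 1) + 4/(s - 1).
An antiderivative is F(s) = 4*log(s - 1) - log(s + 1).
Then F(6) - F(3) = (-log(7) + 4*log(5)) - (log(4)) = -log(7) - 2*log(2) + 4*log(5).

-log(7) - 2*log(2) + 4*log(5)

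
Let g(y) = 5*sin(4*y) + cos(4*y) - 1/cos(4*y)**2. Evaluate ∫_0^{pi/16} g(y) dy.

1 - sqrt(2)/2

An antiderivative is F(y) = sin(4*y)/4 - 5*cos(4*y)/4 - tan(4*y)/4.
Then F(pi/16) - F(0) = (-sqrt(2)/2 - 1/4) - (-5/4) = 1 - sqrt(2)/2.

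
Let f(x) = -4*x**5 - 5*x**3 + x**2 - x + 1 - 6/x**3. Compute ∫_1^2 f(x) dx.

By the power rule, an antiderivative is F(x) = -2*x**6/3 - 5*x**4/4 + x**3/3 - x**2/2 + x + 3/x**2.
Then F(2) - F(1) = (-237/4) - (23/12) = -367/6.

-367/6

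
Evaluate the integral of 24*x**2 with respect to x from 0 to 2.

Let u = 2*x, so du = 2 dx. When x = 0, u = 0; when x = 2, u = 4.
The integral becomes 3·∫ u**2 du from 0 to 4, with antiderivative u**3.
Back in x: F(x) = 8*x**3.
Then F(2) - F(0) = (64) - (0) = 64.

64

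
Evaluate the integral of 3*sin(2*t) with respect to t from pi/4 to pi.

An antiderivative is F(t) = -3*cos(2*t)/2.
Then F(pi) - F(pi/4) = (-3/2) - (0) = -3/2.

-3/2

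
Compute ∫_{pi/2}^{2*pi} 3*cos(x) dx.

-3

An antiderivative is F(x) = 3*sin(x).
Then F(2*pi) - F(pi/2) = (0) - (3) = -3.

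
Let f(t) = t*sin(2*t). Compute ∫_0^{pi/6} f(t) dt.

-pi/24 + sqrt(3)/8

Integrate by parts once (u = t, dv = sin(2*t) dt).
An antiderivative is F(t) = -t*cos(2*t)/2 + sin(2*t)/4.
Then F(pi/6) - F(0) = (-pi/24 + sqrt(3)/8) - (0) = -pi/24 + sqrt(3)/8.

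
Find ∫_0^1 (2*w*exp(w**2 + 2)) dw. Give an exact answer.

Let u = w**2 + 2, so du = 2*w dw. When w = 0, u = 2; when w = 1, u = 3.
The integral becomes ∫ exp(u) du from 2 to 3, with antiderivative exp(u).
Back in w: F(w) = exp(w**2 + 2).
Then F(1) - F(0) = (exp(3)) - (exp(2)) = -exp(2) + exp(3).

-exp(2) + exp(3)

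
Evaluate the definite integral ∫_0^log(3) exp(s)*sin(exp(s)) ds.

Let u = exp(s), so du = exp(s) ds. When s = 0, u = 1; when s = log(3), u = 3.
The integral becomes ∫ sin(u) du from 1 to 3, with antiderivative -cos(u).
Back in s: F(s) = -cos(exp(s)).
Then F(log(3)) - F(0) = (-cos(3)) - (-cos(1)) = cos(1) - cos(3).

cos(1) - cos(3)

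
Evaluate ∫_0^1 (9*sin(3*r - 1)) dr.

-3*cos(2) + 3*cos(1)

Let u = 3*r - 1, so du = 3 dr. When r = 0, u = -1; when r = 1, u = 2.
The integral becomes 3·∫ sin(u) du from -1 to 2, with antiderivative -3*cos(u).
Back in r: F(r) = -3*cos(3*r - 1).
Then F(1) - F(0) = (-3*cos(2)) - (-3*cos(1)) = -3*cos(2) + 3*cos(1).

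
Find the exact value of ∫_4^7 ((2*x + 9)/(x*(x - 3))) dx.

Factor the denominator: x**2 - 3*x = x(x - 3).
Partial fractions: (2*x + 9)/(x*(x - 3)) = -3/x + 5/(x - 3).
An antiderivative is F(x) = -3*log(x) + 5*log(x - 3).
Then F(7) - F(4) = (-3*log(7) + 10*log(2)) - (-log(64)) = -3*log(7) + 16*log(2).

-3*log(7) + 16*log(2)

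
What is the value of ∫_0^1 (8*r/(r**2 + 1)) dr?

log(16)

Let u = r**2 + 1, so du = 2*r dr. When r = 0, u = 1; when r = 1, u = 2.
The integral becomes 4·∫ 1/u du from 1 to 2, with antiderivative 4*log(u).
Back in r: F(r) = 4*log(r**2 + 1).
Then F(1) - F(0) = (log(16)) - (0) = log(16).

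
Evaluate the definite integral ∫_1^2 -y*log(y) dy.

Integrate by parts once (u = ln y, dv = -y dy).
An antiderivative is F(y) = -y**2*(2*log(y) - 1)/4.
Then F(2) - F(1) = (1 - log(4)) - (1/4) = 3/4 - log(4).

3/4 - log(4)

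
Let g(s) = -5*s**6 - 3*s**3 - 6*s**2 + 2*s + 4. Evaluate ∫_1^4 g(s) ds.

By the power rule, an antiderivative is F(s) = -5*s**7/7 - 3*s**4/4 - 2*s**3 + s**2 + 4*s.
Then F(4) - F(1) = (-83936/7) - (43/28) = -335787/28.

-335787/28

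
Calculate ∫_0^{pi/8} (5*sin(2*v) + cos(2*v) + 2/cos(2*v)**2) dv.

7/2 - sqrt(2)

An antiderivative is F(v) = sin(2*v)/2 - 5*cos(2*v)/2 + tan(2*v).
Then F(pi/8) - F(0) = (1 - sqrt(2)) - (-5/2) = 7/2 - sqrt(2).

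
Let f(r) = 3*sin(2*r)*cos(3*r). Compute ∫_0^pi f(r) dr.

-12/5

Use the identity sin(2*r)cos(3*r) = [sin(5*r) + sin(-r)]/2.
An antiderivative is F(r) = 3*cos(r)/2 - 3*cos(5*r)/10.
Then F(pi) - F(0) = (-6/5) - (6/5) = -12/5.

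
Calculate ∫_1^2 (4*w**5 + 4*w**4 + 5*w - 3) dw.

713/10

By the power rule, an antiderivative is F(w) = 2*w**6/3 + 4*w**5/5 + 5*w**2/2 - 3*w.
Then F(2) - F(1) = (1084/15) - (29/30) = 713/10.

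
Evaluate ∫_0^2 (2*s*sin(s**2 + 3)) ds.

Let u = s**2 + 3, so du = 2*s ds. When s = 0, u = 3; when s = 2, u = 7.
The integral becomes ∫ sin(u) du from 3 to 7, with antiderivative -cos(u).
Back in s: F(s) = -cos(s**2 + 3).
Then F(2) - F(0) = (-cos(7)) - (-cos(3)) = cos(3) - cos(7).

cos(3) - cos(7)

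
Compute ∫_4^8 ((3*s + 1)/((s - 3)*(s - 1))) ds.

-2*log(7) + 2*log(3) + 5*log(5)

Factor the denominator: s**2 - 4*s + 3 = (s - 1)(s - 3).
Partial fractions: (3*s + 1)/((s - 3)*(s - 1)) = -2/(s - 1) + 5/(s - 3).
An antiderivative is F(s) = 5*log(s - 3) - 2*log(s - 1).
Then F(8) - F(4) = (-2*log(7) + 5*log(5)) - (-log(9)) = -2*log(7) + 2*log(3) + 5*log(5).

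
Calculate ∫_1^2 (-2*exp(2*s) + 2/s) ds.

-exp(4) + log(4) + exp(2)

An antiderivative is F(s) = -exp(2*s) + 2*log(s).
Then F(2) - F(1) = (-exp(4) + log(4)) - (-exp(2)) = -exp(4) + log(4) + exp(2).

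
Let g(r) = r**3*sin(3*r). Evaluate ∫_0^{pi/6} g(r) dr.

-2/27 + pi**2/108

Integrate by parts 3 times (u = r^3, dv = sin(3*r) dr).
An antiderivative is F(r) = -r**3*cos(3*r)/3 + r**2*sin(3*r)/3 + 2*r*cos(3*r)/9 - 2*sin(3*r)/27.
Then F(pi/6) - F(0) = (-2/27 + pi**2/108) - (0) = -2/27 + pi**2/108.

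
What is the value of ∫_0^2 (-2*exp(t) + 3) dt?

8 - 2*exp(2)

An antiderivative is F(t) = 3*t - 2*exp(t).
Then F(2) - F(0) = (6 - 2*exp(2)) - (-2) = 8 - 2*exp(2).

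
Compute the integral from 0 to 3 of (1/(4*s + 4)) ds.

log(2)/2

An antiderivative is F(s) = log(4*s + 4)/4.
Then F(3) - F(0) = (log(2)) - (log(2)/2) = log(2)/2.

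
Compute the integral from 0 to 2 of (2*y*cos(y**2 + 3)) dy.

-sin(3) + sin(7)

Let u = y**2 + 3, so du = 2*y dy. When y = 0, u = 3; when y = 2, u = 7.
The integral becomes ∫ cos(u) du from 3 to 7, with antiderivative sin(u).
Back in y: F(y) = sin(y**2 + 3).
Then F(2) - F(0) = (sin(7)) - (sin(3)) = -sin(3) + sin(7).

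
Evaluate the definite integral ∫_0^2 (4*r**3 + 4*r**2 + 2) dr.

By the power rule, an antiderivative is F(r) = r**4 + 4*r**3/3 + 2*r.
Then F(2) - F(0) = (92/3) - (0) = 92/3.

92/3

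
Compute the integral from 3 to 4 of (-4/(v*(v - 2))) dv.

log(4/9)

Factor the denominator: v**2 - 2*v = v(v - 2).
Partial fractions: -4/(v*(v - 2)) = 2/v - 2/(v - 2).
An antiderivative is F(v) = 2*log(v) - 2*log(v - 2).
Then F(4) - F(3) = (log(4)) - (log(9)) = log(4/9).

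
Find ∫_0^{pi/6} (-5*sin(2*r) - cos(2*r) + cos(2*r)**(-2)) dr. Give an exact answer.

An antiderivative is F(r) = -sin(2*r)/2 + 5*cos(2*r)/2 + tan(2*r)/2.
Then F(pi/6) - F(0) = (sqrt(3)/4 + 5/4) - (5/2) = -5/4 + sqrt(3)/4.

-5/4 + sqrt(3)/4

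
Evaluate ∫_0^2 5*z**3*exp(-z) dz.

30 - 190*exp(-2)

Integrate by parts 3 times (u = z^3, dv = 5*exp(-z) dz).
An antiderivative is F(z) = (-5*z**3 - 15*z**2 - 30*z - 30)*exp(-z).
Then F(2) - F(0) = (-190*exp(-2)) - (-30) = 30 - 190*exp(-2).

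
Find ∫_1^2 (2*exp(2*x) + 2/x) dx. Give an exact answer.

-exp(2) + log(4) + exp(4)

An antiderivative is F(x) = exp(2*x) + 2*log(x).
Then F(2) - F(1) = (log(4) + exp(4)) - (exp(2)) = -exp(2) + log(4) + exp(4).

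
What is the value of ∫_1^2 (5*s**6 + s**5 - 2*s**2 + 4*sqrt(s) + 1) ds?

16*sqrt(2)/3 + 3985/42

By the power rule, an antiderivative is F(s) = 5*s**7/7 + s**6/6 + 8*s**(3/2)/3 - 2*s**3/3 + s.
Then F(2) - F(1) = (16*sqrt(2)/3 + 2074/21) - (163/42) = 16*sqrt(2)/3 + 3985/42.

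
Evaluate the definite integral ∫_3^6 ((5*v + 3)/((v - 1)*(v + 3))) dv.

-5*log(2) + 2*log(5) + 3*log(3)

Factor the denominator: v**2 + 2*v - 3 = (v + 3)(v - 1).
Partial fractions: (5*v + 3)/((v - 1)*(v + 3)) = 3/(v + 3) + 2/(v - 1).
An antiderivative is F(v) = 2*log(v - 1) + 3*log(v + 3).
Then F(6) - F(3) = (2*log(5) + 6*log(3)) - (3*log(3) + 5*log(2)) = -5*log(2) + 2*log(5) + 3*log(3).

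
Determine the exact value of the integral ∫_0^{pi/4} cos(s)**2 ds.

Use the identity cos^2(s) = (1 + cos(2*s))/2.
An antiderivative is F(s) = s/2 + sin(2*s)/4.
Then F(pi/4) - F(0) = (1/4 + pi/8) - (0) = 1/4 + pi/8.

1/4 + pi/8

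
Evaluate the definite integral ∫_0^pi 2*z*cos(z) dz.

Integrate by parts once (u = z, dv = 2*cos(z) dz).
An antiderivative is F(z) = 2*z*sin(z) + 2*cos(z).
Then F(pi) - F(0) = (-2) - (2) = -4.

-4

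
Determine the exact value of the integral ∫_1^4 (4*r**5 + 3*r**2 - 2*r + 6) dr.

2796

By the power rule, an antiderivative is F(r) = 2*r**6/3 + r**3 - r**2 + 6*r.
Then F(4) - F(1) = (8408/3) - (20/3) = 2796.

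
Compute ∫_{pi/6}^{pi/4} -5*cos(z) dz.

5/2 - 5*sqrt(2)/2

An antiderivative is F(z) = -5*sin(z).
Then F(pi/4) - F(pi/6) = (-5*sqrt(2)/2) - (-5/2) = 5/2 - 5*sqrt(2)/2.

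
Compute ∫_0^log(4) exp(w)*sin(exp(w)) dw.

Let u = exp(w), so du = exp(w) dw. When w = 0, u = 1; when w = log(4), u = 4.
The integral becomes ∫ sin(u) du from 1 to 4, with antiderivative -cos(u).
Back in w: F(w) = -cos(exp(w)).
Then F(log(4)) - F(0) = (-cos(4)) - (-cos(1)) = cos(1) - cos(4).

cos(1) - cos(4)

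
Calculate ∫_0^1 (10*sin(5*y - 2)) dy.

Let u = 5*y - 2, so du = 5 dy. When y = 0, u = -2; when y = 1, u = 3.
The integral becomes 2·∫ sin(u) du from -2 to 3, with antiderivative -2*cos(u).
Back in y: F(y) = -2*cos(5*y - 2).
Then F(1) - F(0) = (-2*cos(3)) - (-2*cos(2)) = 2*cos(2) - 2*cos(3).

2*cos(2) - 2*cos(3)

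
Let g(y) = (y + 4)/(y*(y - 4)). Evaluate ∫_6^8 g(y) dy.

log(3)

Factor the denominator: y**2 - 4*y = y(y - 4).
Partial fractions: (y + 4)/(y*(y - 4)) = -1/y + 2/(y - 4).
An antiderivative is F(y) = -log(y) + 2*log(y - 4).
Then F(8) - F(6) = (log(2)) - (log(2/3)) = log(3).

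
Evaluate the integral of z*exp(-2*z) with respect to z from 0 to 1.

(-3 + exp(2))*exp(-2)/4

Integrate by parts once (u = z, dv = exp(-2*z) dz).
An antiderivative is F(z) = (-2*z - 1)*exp(-2*z)/4.
Then F(1) - F(0) = (-3*exp(-2)/4) - (-1/4) = (-3 + exp(2))*exp(-2)/4.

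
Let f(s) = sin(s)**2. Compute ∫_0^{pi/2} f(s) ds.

Use the identity sin^2(s) = (1 - cos(2*s))/2.
An antiderivative is F(s) = s/2 - sin(2*s)/4.
Then F(pi/2) - F(0) = (pi/4) - (0) = pi/4.

pi/4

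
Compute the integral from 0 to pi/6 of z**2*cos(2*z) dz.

Integrate by parts twice (u = z^2, dv = cos(2*z) dz).
An antiderivative is F(z) = z**2*sin(2*z)/2 + z*cos(2*z)/2 - sin(2*z)/4.
Then F(pi/6) - F(0) = (-sqrt(3)/8 + sqrt(3)*pi**2/144 + pi/24) - (0) = -sqrt(3)/8 + sqrt(3)*pi**2/144 + pi/24.

-sqrt(3)/8 + sqrt(3)*pi**2/144 + pi/24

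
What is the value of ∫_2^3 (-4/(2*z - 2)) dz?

-log(4)

An antiderivative is F(z) = -2*log(2*z - 2).
Then F(3) - F(2) = (-log(16)) - (-log(4)) = -log(4).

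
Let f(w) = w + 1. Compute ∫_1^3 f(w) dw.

By the power rule, an antiderivative is F(w) = w**2/2 + w.
Then F(3) - F(1) = (15/2) - (3/2) = 6.

6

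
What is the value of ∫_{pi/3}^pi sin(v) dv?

An antiderivative is F(v) = -cos(v).
Then F(pi) - F(pi/3) = (1) - (-1/2) = 3/2.

3/2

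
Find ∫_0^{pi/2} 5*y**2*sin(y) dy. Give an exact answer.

-10 + 5*pi

Integrate by parts twice (u = y^2, dv = 5*sin(y) dy).
An antiderivative is F(y) = -5*y**2*cos(y) + 10*y*sin(y) + 10*cos(y).
Then F(pi/2) - F(0) = (5*pi) - (10) = -10 + 5*pi.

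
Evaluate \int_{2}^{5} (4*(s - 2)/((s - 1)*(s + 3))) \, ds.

-5*log(5) + 13*log(2)

Factor the denominator: s**2 + 2*s - 3 = (s + 3)(s - 1).
Partial fractions: 4*(s - 2)/((s - 1)*(s + 3)) = 5/(s + 3) - 1/(s - 1).
An antiderivative is F(s) = -log(s - 1) + 5*log(s + 3).
Then F(5) - F(2) = (13*log(2)) - (5*log(5)) = -5*log(5) + 13*log(2).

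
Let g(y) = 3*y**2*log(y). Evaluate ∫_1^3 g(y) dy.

-26/3 + 27*log(3)

Integrate by parts once (u = ln y, dv = 3*y**2 dy).
An antiderivative is F(y) = y**3*(3*log(y) - 1)/3.
Then F(3) - F(1) = (-9 + 27*log(3)) - (-1/3) = -26/3 + 27*log(3).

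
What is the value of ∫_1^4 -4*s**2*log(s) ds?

28 - 512*log(2)/3

Integrate by parts once (u = ln s, dv = -4*s**2 ds).
An antiderivative is F(s) = -4*s**3*(3*log(s) - 1)/9.
Then F(4) - F(1) = (256/9 - 512*log(2)/3) - (4/9) = 28 - 512*log(2)/3.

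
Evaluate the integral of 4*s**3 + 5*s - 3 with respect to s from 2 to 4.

By the power rule, an antiderivative is F(s) = s**4 + 5*s**2/2 - 3*s.
Then F(4) - F(2) = (284) - (20) = 264.

264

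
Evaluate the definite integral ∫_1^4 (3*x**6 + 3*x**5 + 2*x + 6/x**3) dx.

By the power rule, an antiderivative is F(x) = 3*x**7/7 + x**6/2 + x**2 - 3/x**2.
Then F(4) - F(1) = (1017579/112) - (-15/14) = 1017699/112.

1017699/112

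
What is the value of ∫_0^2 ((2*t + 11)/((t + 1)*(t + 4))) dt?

Factor the denominator: t**2 + 5*t + 4 = (t + 4)(t + 1).
Partial fractions: (2*t + 11)/((t + 1)*(t + 4)) = -1/(t + 4) + 3/(t + 1).
An antiderivative is F(t) = 3*log(t + 1) - log(t + 4).
Then F(2) - F(0) = (log(9/2)) - (-log(4)) = log(18).

log(18)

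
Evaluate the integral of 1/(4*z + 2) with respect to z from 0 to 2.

log(5)/4

An antiderivative is F(z) = log(4*z + 2)/4.
Then F(2) - F(0) = (log(10)/4) - (log(2)/4) = log(5)/4.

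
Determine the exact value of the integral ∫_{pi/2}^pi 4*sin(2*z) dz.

An antiderivative is F(z) = -2*cos(2*z).
Then F(pi) - F(pi/2) = (-2) - (2) = -4.

-4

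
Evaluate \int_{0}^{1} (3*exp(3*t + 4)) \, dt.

-exp(4) + exp(7)

Let u = 3*t + 4, so du = 3 dt. When t = 0, u = 4; when t = 1, u = 7.
The integral becomes ∫ exp(u) du from 4 to 7, with antiderivative exp(u).
Back in t: F(t) = exp(3*t + 4).
Then F(1) - F(0) = (exp(7)) - (exp(4)) = -exp(4) + exp(7).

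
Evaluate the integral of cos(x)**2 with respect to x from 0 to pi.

Use the identity cos^2(x) = (1 + cos(2*x))/2.
An antiderivative is F(x) = x/2 + sin(2*x)/4.
Then F(pi) - F(0) = (pi/2) - (0) = pi/2.

pi/2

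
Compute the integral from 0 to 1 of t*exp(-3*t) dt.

Integrate by parts once (u = t, dv = exp(-3*t) dt).
An antiderivative is F(t) = (-3*t - 1)*exp(-3*t)/9.
Then F(1) - F(0) = (-4*exp(-3)/9) - (-1/9) = (-4 + exp(3))*exp(-3)/9.

(-4 + exp(3))*exp(-3)/9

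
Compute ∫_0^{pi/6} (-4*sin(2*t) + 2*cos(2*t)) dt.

An antiderivative is F(t) = sin(2*t) + 2*cos(2*t).
Then F(pi/6) - F(0) = (sqrt(3)/2 + 1) - (2) = -1 + sqrt(3)/2.

-1 + sqrt(3)/2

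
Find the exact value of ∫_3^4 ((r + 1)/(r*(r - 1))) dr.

log(27/16)

Factor the denominator: r**2 - r = r(r - 1).
Partial fractions: (r + 1)/(r*(r - 1)) = -1/r + 2/(r - 1).
An antiderivative is F(r) = -log(r) + 2*log(r - 1).
Then F(4) - F(3) = (log(9/4)) - (log(4/3)) = log(27/16).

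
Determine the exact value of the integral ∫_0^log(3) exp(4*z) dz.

Let u = exp(z), so du = exp(z) dz. When z = 0, u = 1; when z = log(3), u = 3.
The integral becomes ∫ u**3 du from 1 to 3, with antiderivative u**4/4.
Back in z: F(z) = exp(4*z)/4.
Then F(log(3)) - F(0) = (81/4) - (1/4) = 20.

20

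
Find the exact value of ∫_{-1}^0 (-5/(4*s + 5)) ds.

-5*log(5)/4

An antiderivative is F(s) = -5*log(4*s + 5)/4.
Then F(0) - F(-1) = (-5*log(5)/4) - (0) = -5*log(5)/4.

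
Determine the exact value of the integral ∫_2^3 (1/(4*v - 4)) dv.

An antiderivative is F(v) = log(4*v - 4)/4.
Then F(3) - F(2) = (3*log(2)/4) - (log(2)/2) = log(2)/4.

log(2)/4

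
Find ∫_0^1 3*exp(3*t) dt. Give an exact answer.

-1 + exp(3)

An antiderivative is F(t) = exp(3*t).
Then F(1) - F(0) = (exp(3)) - (1) = -1 + exp(3).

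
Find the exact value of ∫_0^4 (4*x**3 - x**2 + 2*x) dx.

752/3

By the power rule, an antiderivative is F(x) = x**4 - x**3/3 + x**2.
Then F(4) - F(0) = (752/3) - (0) = 752/3.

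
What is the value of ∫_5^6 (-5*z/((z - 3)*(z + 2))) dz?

-3*log(3) - 3*log(2) + 2*log(7)

Factor the denominator: z**2 - z - 6 = (z + 2)(z - 3).
Partial fractions: -5*z/((z - 3)*(z + 2)) = -2/(z + 2) - 3/(z - 3).
An antiderivative is F(z) = -3*log(z - 3) - 2*log(z + 2).
Then F(6) - F(5) = (-6*log(2) - 3*log(3)) - (-2*log(7) - 3*log(2)) = -3*log(3) - 3*log(2) + 2*log(7).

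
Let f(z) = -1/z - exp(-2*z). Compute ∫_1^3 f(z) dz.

-log(3) - exp(-2)/2 + exp(-6)/2

An antiderivative is F(z) = -log(z) + exp(-2*z)/2.
Then F(3) - F(1) = (-log(3) + exp(-6)/2) - (exp(-2)/2) = -log(3) - exp(-2)/2 + exp(-6)/2.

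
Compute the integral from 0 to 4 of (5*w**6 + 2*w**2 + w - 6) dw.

By the power rule, an antiderivative is F(w) = 5*w**7/7 + 2*w**3/3 + w**2/2 - 6*w.
Then F(4) - F(0) = (246320/21) - (0) = 246320/21.

246320/21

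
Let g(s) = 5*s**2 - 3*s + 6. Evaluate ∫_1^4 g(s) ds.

By the power rule, an antiderivative is F(s) = 5*s**3/3 - 3*s**2/2 + 6*s.
Then F(4) - F(1) = (320/3) - (37/6) = 201/2.

201/2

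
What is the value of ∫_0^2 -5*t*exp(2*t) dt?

-15*exp(4)/4 - 5/4

Integrate by parts once (u = t, dv = -5*exp(2*t) dt).
An antiderivative is F(t) = (-10*t + 5)*exp(2*t)/4.
Then F(2) - F(0) = (-15*exp(4)/4) - (5/4) = -15*exp(4)/4 - 5/4.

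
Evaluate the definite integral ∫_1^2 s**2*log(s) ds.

Integrate by parts once (u = ln s, dv = s**2 ds).
An antiderivative is F(s) = s**3*(3*log(s) - 1)/9.
Then F(2) - F(1) = (-8/9 + 8*log(2)/3) - (-1/9) = -7/9 + 8*log(2)/3.

-7/9 + 8*log(2)/3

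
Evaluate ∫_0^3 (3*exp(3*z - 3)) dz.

-(1 - exp(9))*exp(-3)

Let u = 3*z - 3, so du = 3 dz. When z = 0, u = -3; when z = 3, u = 6.
The integral becomes ∫ exp(u) du from -3 to 6, with antiderivative exp(u).
Back in z: F(z) = exp(3*z - 3).
Then F(3) - F(0) = (exp(6)) - (exp(-3)) = -(1 - exp(9))*exp(-3).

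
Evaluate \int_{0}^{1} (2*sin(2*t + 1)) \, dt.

Let u = 2*t + 1, so du = 2 dt. When t = 0, u = 1; when t = 1, u = 3.
The integral becomes ∫ sin(u) du from 1 to 3, with antiderivative -cos(u).
Back in t: F(t) = -cos(2*t + 1).
Then F(1) - F(0) = (-cos(3)) - (-cos(1)) = cos(1) - cos(3).

cos(1) - cos(3)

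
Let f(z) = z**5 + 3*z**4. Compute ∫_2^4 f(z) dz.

By the power rule, an antiderivative is F(z) = z**6/6 + 3*z**5/5.
Then F(4) - F(2) = (19456/15) - (448/15) = 6336/5.

6336/5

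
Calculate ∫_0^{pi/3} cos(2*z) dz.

An antiderivative is F(z) = sin(2*z)/2.
Then F(pi/3) - F(0) = (sqrt(3)/4) - (0) = sqrt(3)/4.

sqrt(3)/4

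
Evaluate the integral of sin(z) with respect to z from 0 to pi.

An antiderivative is F(z) = -cos(z).
Then F(pi) - F(0) = (1) - (-1) = 2.

2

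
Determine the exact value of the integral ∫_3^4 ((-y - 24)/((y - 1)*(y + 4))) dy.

Factor the denominator: y**2 + 3*y - 4 = (y + 4)(y - 1).
Partial fractions: (-y - 24)/((y - 1)*(y + 4)) = 4/(y + 4) - 5/(y - 1).
An antiderivative is F(y) = -5*log(y - 1) + 4*log(y + 4).
Then F(4) - F(3) = (-5*log(3) + 12*log(2)) - (-5*log(2) + 4*log(7)) = -4*log(7) - 5*log(3) + 17*log(2).

-4*log(7) - 5*log(3) + 17*log(2)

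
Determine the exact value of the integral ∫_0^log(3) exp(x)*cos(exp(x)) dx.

-sin(1) + sin(3)

Let u = exp(x), so du = exp(x) dx. When x = 0, u = 1; when x = log(3), u = 3.
The integral becomes ∫ cos(u) du from 1 to 3, with antiderivative sin(u).
Back in x: F(x) = sin(exp(x)).
Then F(log(3)) - F(0) = (sin(3)) - (sin(1)) = -sin(1) + sin(3).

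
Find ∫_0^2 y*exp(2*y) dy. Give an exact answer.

Integrate by parts once (u = y, dv = exp(2*y) dy).
An antiderivative is F(y) = (2*y - 1)*exp(2*y)/4.
Then F(2) - F(0) = (3*exp(4)/4) - (-1/4) = 1/4 + 3*exp(4)/4.

1/4 + 3*exp(4)/4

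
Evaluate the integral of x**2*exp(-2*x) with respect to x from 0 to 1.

Integrate by parts twice (u = x^2, dv = exp(-2*x) dx).
An antiderivative is F(x) = (-2*x**2 - 2*x - 1)*exp(-2*x)/4.
Then F(1) - F(0) = (-5*exp(-2)/4) - (-1/4) = (-5 + exp(2))*exp(-2)/4.

(-5 + exp(2))*exp(-2)/4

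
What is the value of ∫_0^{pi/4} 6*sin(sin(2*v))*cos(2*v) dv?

3 - 3*cos(1)

Let u = sin(2*v), so du = 2*cos(2*v) dv. When v = 0, u = 0; when v = pi/4, u = 1.
The integral becomes 3·∫ sin(u) du from 0 to 1, with antiderivative -3*cos(u).
Back in v: F(v) = -3*cos(sin(2*v)).
Then F(pi/4) - F(0) = (-3*cos(1)) - (-3) = 3 - 3*cos(1).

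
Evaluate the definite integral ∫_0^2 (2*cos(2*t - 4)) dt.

Let u = 2*t - 4, so du = 2 dt. When t = 0, u = -4; when t = 2, u = 0.
The integral becomes ∫ cos(u) du from -4 to 0, with antiderivative sin(u).
Back in t: F(t) = sin(2*t - 4).
Then F(2) - F(0) = (0) - (-sin(4)) = sin(4).

sin(4)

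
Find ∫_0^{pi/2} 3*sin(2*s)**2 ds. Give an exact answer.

3*pi/4

Use the identity sin^2(2*s) = (1 - cos(4*s))/2.
An antiderivative is F(s) = 3*s/2 - 3*sin(4*s)/8.
Then F(pi/2) - F(0) = (3*pi/4) - (0) = 3*pi/4.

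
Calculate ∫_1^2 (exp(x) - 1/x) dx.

An antiderivative is F(x) = exp(x) - log(x).
Then F(2) - F(1) = (-log(2) + exp(2)) - (exp(1)) = -exp(1) - log(2) + exp(2).

-exp(1) - log(2) + exp(2)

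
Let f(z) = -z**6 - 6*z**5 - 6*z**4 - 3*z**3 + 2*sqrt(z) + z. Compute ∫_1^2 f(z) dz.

-54359/420 + 8*sqrt(2)/3

By the power rule, an antiderivative is F(z) = -z**7/7 - z**6 - 6*z**5/5 - 3*z**4/4 + 4*z**(3/2)/3 + z**2/2.
Then F(2) - F(1) = (-4574/35 + 8*sqrt(2)/3) - (-529/420) = -54359/420 + 8*sqrt(2)/3.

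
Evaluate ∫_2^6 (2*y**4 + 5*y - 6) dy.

15768/5

By the power rule, an antiderivative is F(y) = 2*y**5/5 + 5*y**2/2 - 6*y.
Then F(6) - F(2) = (15822/5) - (54/5) = 15768/5.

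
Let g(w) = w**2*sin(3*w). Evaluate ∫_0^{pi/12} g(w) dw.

-2/27 - sqrt(2)*pi**2/864 + sqrt(2)*pi/108 + sqrt(2)/27

Integrate by parts twice (u = w^2, dv = sin(3*w) dw).
An antiderivative is F(w) = -w**2*cos(3*w)/3 + 2*w*sin(3*w)/9 + 2*cos(3*w)/27.
Then F(pi/12) - F(0) = (sqrt(2)*(-pi**2 + 8*pi + 32)/864) - (2/27) = -2/27 - sqrt(2)*pi**2/864 + sqrt(2)*pi/108 + sqrt(2)/27.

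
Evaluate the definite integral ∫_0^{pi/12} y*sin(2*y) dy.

-sqrt(3)*pi/48 + 1/8

Integrate by parts once (u = y, dv = sin(2*y) dy).
An antiderivative is F(y) = -y*cos(2*y)/2 + sin(2*y)/4.
Then F(pi/12) - F(0) = (-sqrt(3)*pi/48 + 1/8) - (0) = -sqrt(3)*pi/48 + 1/8.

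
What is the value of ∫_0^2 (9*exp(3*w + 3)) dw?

Let u = 3*w + 3, so du = 3 dw. When w = 0, u = 3; when w = 2, u = 9.
The integral becomes 3·∫ exp(u) du from 3 to 9, with antiderivative 3*exp(u).
Back in w: F(w) = 3*exp(3*w + 3).
Then F(2) - F(0) = (3*exp(9)) - (3*exp(3)) = -3*(1 - exp(6))*exp(3).

-3*(1 - exp(6))*exp(3)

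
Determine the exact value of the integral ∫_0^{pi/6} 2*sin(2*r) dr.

1/2

An antiderivative is F(r) = -cos(2*r).
Then F(pi/6) - F(0) = (-1/2) - (-1) = 1/2.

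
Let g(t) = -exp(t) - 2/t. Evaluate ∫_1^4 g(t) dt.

-exp(4) - log(16) + exp(1)

An antiderivative is F(t) = -exp(t) - 2*log(t).
Then F(4) - F(1) = (-exp(4) - log(16)) - (-exp(1)) = -exp(4) - log(16) + exp(1).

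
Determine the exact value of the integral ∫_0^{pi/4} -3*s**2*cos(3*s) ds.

Integrate by parts twice (u = s^2, dv = -3*cos(3*s) ds).
An antiderivative is F(s) = -s**2*sin(3*s) - 2*s*cos(3*s)/3 + 2*sin(3*s)/9.
Then F(pi/4) - F(0) = (sqrt(2)*(-9*pi**2 + 32 + 24*pi)/288) - (0) = sqrt(2)*(-9*pi**2 + 32 + 24*pi)/288.

sqrt(2)*(-9*pi**2 + 32 + 24*pi)/288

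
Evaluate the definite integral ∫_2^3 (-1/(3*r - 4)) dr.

-log(5)/3 + log(2)/3

An antiderivative is F(r) = -log(3*r - 4)/3.
Then F(3) - F(2) = (-log(5)/3) - (-log(2)/3) = -log(5)/3 + log(2)/3.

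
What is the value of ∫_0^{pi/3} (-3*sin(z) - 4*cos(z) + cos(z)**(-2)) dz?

An antiderivative is F(z) = -4*sin(z) + 3*cos(z) + tan(z).
Then F(pi/3) - F(0) = (3/2 - sqrt(3)) - (3) = -sqrt(3) - 3/2.

-sqrt(3) - 3/2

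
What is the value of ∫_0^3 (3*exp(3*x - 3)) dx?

-(1 - exp(9))*exp(-3)

Let u = 3*x - 3, so du = 3 dx. When x = 0, u = -3; when x = 3, u = 6.
The integral becomes ∫ exp(u) du from -3 to 6, with antiderivative exp(u).
Back in x: F(x) = exp(3*x - 3).
Then F(3) - F(0) = (exp(6)) - (exp(-3)) = -(1 - exp(9))*exp(-3).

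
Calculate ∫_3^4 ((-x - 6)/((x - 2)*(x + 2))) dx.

log(3/10)

Factor the denominator: x**2 - 4 = (x + 2)(x - 2).
Partial fractions: (-x - 6)/((x - 2)*(x + 2)) = 1/(x + 2) - 2/(x - 2).
An antiderivative is F(x) = -2*log(x - 2) + log(x + 2).
Then F(4) - F(3) = (log(3/2)) - (log(5)) = log(3/10).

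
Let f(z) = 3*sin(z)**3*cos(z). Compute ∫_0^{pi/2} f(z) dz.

3/4

Let u = sin(z), so du = cos(z) dz. When z = 0, u = 0; when z = pi/2, u = 1.
The integral becomes 3·∫ u**3 du from 0 to 1, with antiderivative 3*u**4/4.
Back in z: F(z) = 3*sin(z)**4/4.
Then F(pi/2) - F(0) = (3/4) - (0) = 3/4.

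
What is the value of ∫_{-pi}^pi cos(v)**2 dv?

Use the identity cos^2(v) = (1 + cos(2*v))/2.
An antiderivative is F(v) = v/2 + sin(2*v)/4.
Then F(pi) - F(-pi) = (pi/2) - (-pi/2) = pi.

pi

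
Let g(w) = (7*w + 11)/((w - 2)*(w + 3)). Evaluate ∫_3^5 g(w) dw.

4*log(2) + 3*log(3)

Factor the denominator: w**2 + w - 6 = (w + 3)(w - 2).
Partial fractions: (7*w + 11)/((w - 2)*(w + 3)) = 2/(w + 3) + 5/(w - 2).
An antiderivative is F(w) = 5*log(w - 2) + 2*log(w + 3).
Then F(5) - F(3) = (6*log(2) + 5*log(3)) - (log(36)) = 4*log(2) + 3*log(3).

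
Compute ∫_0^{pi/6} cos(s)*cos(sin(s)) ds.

Let u = sin(s), so du = cos(s) ds. When s = 0, u = 0; when s = pi/6, u = 1/2.
The integral becomes ∫ cos(u) du from 0 to 1/2, with antiderivative sin(u).
Back in s: F(s) = sin(sin(s)).
Then F(pi/6) - F(0) = (sin(1/2)) - (0) = sin(1/2).

sin(1/2)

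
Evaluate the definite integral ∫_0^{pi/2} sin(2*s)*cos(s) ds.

2/3

Use the identity sin(2*s)cos(s) = [sin(3*s) + sin(s)]/2.
An antiderivative is F(s) = -cos(s)/2 - cos(3*s)/6.
Then F(pi/2) - F(0) = (0) - (-2/3) = 2/3.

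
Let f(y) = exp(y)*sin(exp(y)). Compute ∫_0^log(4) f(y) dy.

cos(1) - cos(4)

Let u = exp(y), so du = exp(y) dy. When y = 0, u = 1; when y = log(4), u = 4.
The integral becomes ∫ sin(u) du from 1 to 4, with antiderivative -cos(u).
Back in y: F(y) = -cos(exp(y)).
Then F(log(4)) - F(0) = (-cos(4)) - (-cos(1)) = cos(1) - cos(4).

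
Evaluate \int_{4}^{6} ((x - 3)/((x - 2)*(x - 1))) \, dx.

Factor the denominator: x**2 - 3*x + 2 = (x - 1)(x - 2).
Partial fractions: (x - 3)/((x - 2)*(x - 1)) = 2/(x - 1) - 1/(x - 2).
An antiderivative is F(x) = -log(x - 2) + 2*log(x - 1).
Then F(6) - F(4) = (log(25/4)) - (log(9/2)) = log(25/18).

log(25/18)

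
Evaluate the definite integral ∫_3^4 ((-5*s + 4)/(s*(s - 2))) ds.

Factor the denominator: s**2 - 2*s = s(s - 2).
Partial fractions: (-5*s + 4)/(s*(s - 2)) = -2/s - 3/(s - 2).
An antiderivative is F(s) = -2*log(s) - 3*log(s - 2).
Then F(4) - F(3) = (-7*log(2)) - (-log(9)) = -7*log(2) + 2*log(3).

-7*log(2) + 2*log(3)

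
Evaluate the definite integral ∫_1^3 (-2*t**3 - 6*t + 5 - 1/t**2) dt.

-164/3

By the power rule, an antiderivative is F(t) = -t**4/2 - 3*t**2 + 5*t + 1/t.
Then F(3) - F(1) = (-313/6) - (5/2) = -164/3.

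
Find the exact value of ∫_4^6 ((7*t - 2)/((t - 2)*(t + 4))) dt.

-8*log(2) + 5*log(5)

Factor the denominator: t**2 + 2*t - 8 = (t + 4)(t - 2).
Partial fractions: (7*t - 2)/((t - 2)*(t + 4)) = 5/(t + 4) + 2/(t - 2).
An antiderivative is F(t) = 2*log(t - 2) + 5*log(t + 4).
Then F(6) - F(4) = (9*log(2) + 5*log(5)) - (17*log(2)) = -8*log(2) + 5*log(5).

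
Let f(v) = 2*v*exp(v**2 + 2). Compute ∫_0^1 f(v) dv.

Let u = v**2 + 2, so du = 2*v dv. When v = 0, u = 2; when v = 1, u = 3.
The integral becomes ∫ exp(u) du from 2 to 3, with antiderivative exp(u).
Back in v: F(v) = exp(v**2 + 2).
Then F(1) - F(0) = (exp(3)) - (exp(2)) = -exp(2) + exp(3).

-exp(2) + exp(3)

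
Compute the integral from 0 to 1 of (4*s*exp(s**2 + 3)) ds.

-2*(1 - exp(1))*exp(3)

Let u = s**2 + 3, so du = 2*s ds. When s = 0, u = 3; when s = 1, u = 4.
The integral becomes 2·∫ exp(u) du from 3 to 4, with antiderivative 2*exp(u).
Back in s: F(s) = 2*exp(s**2 + 3).
Then F(1) - F(0) = (2*exp(4)) - (2*exp(3)) = -2*(1 - exp(1))*exp(3).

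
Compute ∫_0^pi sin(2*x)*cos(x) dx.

4/3

Use the identity sin(2*x)cos(x) = [sin(3*x) + sin(x)]/2.
An antiderivative is F(x) = -cos(x)/2 - cos(3*x)/6.
Then F(pi) - F(0) = (2/3) - (-2/3) = 4/3.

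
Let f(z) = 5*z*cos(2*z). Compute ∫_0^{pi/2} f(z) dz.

-5/2

Integrate by parts once (u = z, dv = 5*cos(2*z) dz).
An antiderivative is F(z) = 5*z*sin(2*z)/2 + 5*cos(2*z)/4.
Then F(pi/2) - F(0) = (-5/4) - (5/4) = -5/2.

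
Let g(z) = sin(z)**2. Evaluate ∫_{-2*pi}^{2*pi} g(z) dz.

2*pi

Use the identity sin^2(z) = (1 - cos(2*z))/2.
An antiderivative is F(z) = z/2 - sin(2*z)/4.
Then F(2*pi) - F(-2*pi) = (pi) - (-pi) = 2*pi.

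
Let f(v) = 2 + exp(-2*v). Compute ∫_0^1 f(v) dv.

5/2 - exp(-2)/2

An antiderivative is F(v) = 2*v - exp(-2*v)/2.
Then F(1) - F(0) = (2 - exp(-2)/2) - (-1/2) = 5/2 - exp(-2)/2.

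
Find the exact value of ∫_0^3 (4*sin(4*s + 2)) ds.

Let u = 4*s + 2, so du = 4 ds. When s = 0, u = 2; when s = 3, u = 14.
The integral becomes ∫ sin(u) du from 2 to 14, with antiderivative -cos(u).
Back in s: F(s) = -cos(4*s + 2).
Then F(3) - F(0) = (-cos(14)) - (-cos(2)) = cos(2) - cos(14).

cos(2) - cos(14)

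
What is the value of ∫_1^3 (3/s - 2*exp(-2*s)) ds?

An antiderivative is F(s) = 3*log(s) + exp(-2*s).
Then F(3) - F(1) = (exp(-6) + 3*log(3)) - (exp(-2)) = -exp(-2) + exp(-6) + 3*log(3).

-exp(-2) + exp(-6) + 3*log(3)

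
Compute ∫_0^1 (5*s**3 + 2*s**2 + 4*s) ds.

By the power rule, an antiderivative is F(s) = 5*s**4/4 + 2*s**3/3 + 2*s**2.
Then F(1) - F(0) = (47/12) - (0) = 47/12.

47/12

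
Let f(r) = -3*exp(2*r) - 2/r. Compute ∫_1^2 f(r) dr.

-3*exp(4)/2 - log(4) + 3*exp(2)/2

An antiderivative is F(r) = -3*exp(2*r)/2 - 2*log(r).
Then F(2) - F(1) = (-3*exp(4)/2 - log(4)) - (-3*exp(2)/2) = -3*exp(4)/2 - log(4) + 3*exp(2)/2.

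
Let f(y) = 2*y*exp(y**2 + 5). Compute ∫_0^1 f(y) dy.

-exp(5) + exp(6)

Let u = y**2 + 5, so du = 2*y dy. When y = 0, u = 5; when y = 1, u = 6.
The integral becomes ∫ exp(u) du from 5 to 6, with antiderivative exp(u).
Back in y: F(y) = exp(y**2 + 5).
Then F(1) - F(0) = (exp(6)) - (exp(5)) = -exp(5) + exp(6).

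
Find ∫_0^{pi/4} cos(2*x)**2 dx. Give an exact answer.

pi/8

Use the identity cos^2(2*x) = (1 + cos(4*x))/2.
An antiderivative is F(x) = x/2 + sin(4*x)/8.
Then F(pi/4) - F(0) = (pi/8) - (0) = pi/8.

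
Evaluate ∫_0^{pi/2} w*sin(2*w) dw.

Integrate by parts once (u = w, dv = sin(2*w) dw).
An antiderivative is F(w) = -w*cos(2*w)/2 + sin(2*w)/4.
Then F(pi/2) - F(0) = (pi/4) - (0) = pi/4.

pi/4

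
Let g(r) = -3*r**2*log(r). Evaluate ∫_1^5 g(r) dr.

124/3 - 125*log(5)

Integrate by parts once (u = ln r, dv = -3*r**2 dr).
An antiderivative is F(r) = -r**3*(3*log(r) - 1)/3.
Then F(5) - F(1) = (125/3 - 125*log(5)) - (1/3) = 124/3 - 125*log(5).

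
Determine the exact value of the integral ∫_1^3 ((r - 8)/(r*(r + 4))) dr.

-3*log(5) - 2*log(3) + 3*log(7)

Factor the denominator: r**2 + 4*r = (r + 4)r.
Partial fractions: (r - 8)/(r*(r + 4)) = 3/(r + 4) - 2/r.
An antiderivative is F(r) = -2*log(r) + 3*log(r + 4).
Then F(3) - F(1) = (-2*log(3) + 3*log(7)) - (3*log(5)) = -3*log(5) - 2*log(3) + 3*log(7).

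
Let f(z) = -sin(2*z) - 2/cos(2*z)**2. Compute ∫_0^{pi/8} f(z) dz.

-3/2 + sqrt(2)/4

An antiderivative is F(z) = cos(2*z)/2 - tan(2*z).
Then F(pi/8) - F(0) = (-1 + sqrt(2)/4) - (1/2) = -3/2 + sqrt(2)/4.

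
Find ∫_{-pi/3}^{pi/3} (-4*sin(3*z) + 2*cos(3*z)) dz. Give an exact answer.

An antiderivative is F(z) = 2*sin(3*z)/3 + 4*cos(3*z)/3.
Then F(pi/3) - F(-pi/3) = (-4/3) - (-4/3) = 0.

0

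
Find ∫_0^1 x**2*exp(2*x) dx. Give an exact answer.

-1/4 + exp(2)/4

Integrate by parts twice (u = x^2, dv = exp(2*x) dx).
An antiderivative is F(x) = (2*x**2 - 2*x + 1)*exp(2*x)/4.
Then F(1) - F(0) = (exp(2)/4) - (1/4) = -1/4 + exp(2)/4.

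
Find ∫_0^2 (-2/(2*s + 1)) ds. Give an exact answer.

-log(5)

An antiderivative is F(s) = -log(2*s + 1).
Then F(2) - F(0) = (-log(5)) - (0) = -log(5).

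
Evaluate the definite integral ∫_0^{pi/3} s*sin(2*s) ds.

sqrt(3)/8 + pi/12

Integrate by parts once (u = s, dv = sin(2*s) ds).
An antiderivative is F(s) = -s*cos(2*s)/2 + sin(2*s)/4.
Then F(pi/3) - F(0) = (sqrt(3)/8 + pi/12) - (0) = sqrt(3)/8 + pi/12.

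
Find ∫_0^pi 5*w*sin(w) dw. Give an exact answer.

5*pi

Integrate by parts once (u = w, dv = 5*sin(w) dw).
An antiderivative is F(w) = -5*w*cos(w) + 5*sin(w).
Then F(pi) - F(0) = (5*pi) - (0) = 5*pi.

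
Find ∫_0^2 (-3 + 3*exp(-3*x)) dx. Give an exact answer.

-5 - exp(-6)

An antiderivative is F(x) = -3*x - exp(-3*x).
Then F(2) - F(0) = (-6 - exp(-6)) - (-1) = -5 - exp(-6).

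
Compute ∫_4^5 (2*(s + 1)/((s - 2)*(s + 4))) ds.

Factor the denominator: s**2 + 2*s - 8 = (s + 4)(s - 2).
Partial fractions: 2*(s + 1)/((s - 2)*(s + 4)) = 1/(s + 4) + 1/(s - 2).
An antiderivative is F(s) = log(s - 2) + log(s + 4).
Then F(5) - F(4) = (log(27)) - (log(16)) = log(27/16).

log(27/16)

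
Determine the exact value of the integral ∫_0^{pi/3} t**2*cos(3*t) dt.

Integrate by parts twice (u = t^2, dv = cos(3*t) dt).
An antiderivative is F(t) = t**2*sin(3*t)/3 + 2*t*cos(3*t)/9 - 2*sin(3*t)/27.
Then F(pi/3) - F(0) = (-2*pi/27) - (0) = -2*pi/27.

-2*pi/27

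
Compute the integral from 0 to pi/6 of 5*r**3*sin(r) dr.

Integrate by parts 3 times (u = r^3, dv = 5*sin(r) dr).
An antiderivative is F(r) = -5*r**3*cos(r) + 15*r**2*sin(r) + 30*r*cos(r) - 30*sin(r).
Then F(pi/6) - F(0) = (-15 - 5*sqrt(3)*pi**3/432 + 5*pi**2/24 + 5*sqrt(3)*pi/2) - (0) = -15 - 5*sqrt(3)*pi**3/432 + 5*pi**2/24 + 5*sqrt(3)*pi/2.

-15 - 5*sqrt(3)*pi**3/432 + 5*pi**2/24 + 5*sqrt(3)*pi/2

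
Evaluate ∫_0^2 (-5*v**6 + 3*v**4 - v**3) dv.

By the power rule, an antiderivative is F(v) = -5*v**7/7 + 3*v**5/5 - v**4/4.
Then F(2) - F(0) = (-2668/35) - (0) = -2668/35.

-2668/35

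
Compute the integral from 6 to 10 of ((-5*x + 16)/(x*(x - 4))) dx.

-4*log(5) + 3*log(3)

Factor the denominator: x**2 - 4*x = x(x - 4).
Partial fractions: (-5*x + 16)/(x*(x - 4)) = -4/x - 1/(x - 4).
An antiderivative is F(x) = -4*log(x) - log(x - 4).
Then F(10) - F(6) = (-4*log(5) - 5*log(2) - log(3)) - (-4*log(3) - 5*log(2)) = -4*log(5) + 3*log(3).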